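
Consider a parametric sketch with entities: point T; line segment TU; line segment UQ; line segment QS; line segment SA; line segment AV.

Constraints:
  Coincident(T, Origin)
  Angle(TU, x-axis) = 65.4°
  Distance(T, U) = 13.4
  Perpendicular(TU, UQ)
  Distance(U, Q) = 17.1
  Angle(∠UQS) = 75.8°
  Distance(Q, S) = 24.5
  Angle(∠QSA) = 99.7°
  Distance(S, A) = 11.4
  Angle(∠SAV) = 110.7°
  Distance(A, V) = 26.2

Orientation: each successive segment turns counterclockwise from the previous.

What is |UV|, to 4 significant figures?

7.926

∠QSA = 99.7° gives SA at -20.10° from the x-axis; with |SA| = 11.4, A = (-3.687, -8.713). ∠SAV = 110.7° gives AV at 49.20° from the x-axis; with |AV| = 26.2, V = (13.43, 11.12). Then |UV| = |V − U| = 7.926.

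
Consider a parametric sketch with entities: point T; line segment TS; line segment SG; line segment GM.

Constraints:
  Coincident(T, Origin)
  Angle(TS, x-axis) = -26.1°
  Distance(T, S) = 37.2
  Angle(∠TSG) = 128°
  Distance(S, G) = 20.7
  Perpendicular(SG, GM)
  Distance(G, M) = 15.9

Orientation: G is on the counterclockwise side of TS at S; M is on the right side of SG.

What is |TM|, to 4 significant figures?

62.81

T is at the origin; TS runs at -26.1° with length 37.2, so S = 37.2·(cos -26.1°, sin -26.1°) = (33.41, -16.37). ∠TSG = 128.0°, so SG runs at -26.1° + (180° − 128.0°) = 25.90° from the x-axis; with |SG| = 20.7, G = S + 20.7·(cos 25.90°, sin 25.90°) = (52.03, -7.324). The perpendicularity gives GM at right angles to SG; with |GM| = 15.9 on the right of SG, M = G + 15.9·(0.4368, -0.8996) = (58.97, -21.63). Then |TM| = |M − T| = 62.81.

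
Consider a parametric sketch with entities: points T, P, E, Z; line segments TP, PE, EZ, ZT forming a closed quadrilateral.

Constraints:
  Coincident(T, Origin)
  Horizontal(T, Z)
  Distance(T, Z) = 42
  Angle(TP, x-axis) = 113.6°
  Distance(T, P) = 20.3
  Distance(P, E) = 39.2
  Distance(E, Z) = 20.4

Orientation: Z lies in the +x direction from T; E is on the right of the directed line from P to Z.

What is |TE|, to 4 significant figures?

23.23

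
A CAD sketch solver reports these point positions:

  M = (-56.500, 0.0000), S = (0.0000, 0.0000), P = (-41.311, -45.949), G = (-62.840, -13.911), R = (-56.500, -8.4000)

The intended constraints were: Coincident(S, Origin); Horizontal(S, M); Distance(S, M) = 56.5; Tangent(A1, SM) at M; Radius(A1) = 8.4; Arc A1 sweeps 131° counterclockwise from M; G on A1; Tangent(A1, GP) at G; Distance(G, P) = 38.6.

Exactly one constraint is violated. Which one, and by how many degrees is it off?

Tangent(A1, GP) at G — off by 7.10°.

S = (0.00, 0.00) ✓; S.y = 0.00, M.y = 0.00 ✓; |SM| = 56.50 ✓; ∠(RM, MS) = 90.00° ✓; |RM| = 8.400 ✓; bearing(R→G) − bearing(R→M) = 131.0° ✓; |RG| = 8.400 ✓; ∠(RG, GP) = 97.10° ✗; |GP| = 38.60 ✓.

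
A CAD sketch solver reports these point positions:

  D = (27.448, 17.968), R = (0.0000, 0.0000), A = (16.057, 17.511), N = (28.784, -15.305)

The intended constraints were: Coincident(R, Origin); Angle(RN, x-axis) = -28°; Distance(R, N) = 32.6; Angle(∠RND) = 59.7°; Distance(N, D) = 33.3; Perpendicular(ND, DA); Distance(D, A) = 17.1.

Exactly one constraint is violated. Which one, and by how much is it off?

Distance(D, A) = 17.1 — off by 5.70.

R = (0.00, 0.00) ✓; RN at -28.00° ✓; |RN| = 32.60 ✓; ∠RND = 59.70° ✓; |ND| = 33.30 ✓; ∠(ND, DA) = 90.00° ✓; |DA| = 11.40 ✗.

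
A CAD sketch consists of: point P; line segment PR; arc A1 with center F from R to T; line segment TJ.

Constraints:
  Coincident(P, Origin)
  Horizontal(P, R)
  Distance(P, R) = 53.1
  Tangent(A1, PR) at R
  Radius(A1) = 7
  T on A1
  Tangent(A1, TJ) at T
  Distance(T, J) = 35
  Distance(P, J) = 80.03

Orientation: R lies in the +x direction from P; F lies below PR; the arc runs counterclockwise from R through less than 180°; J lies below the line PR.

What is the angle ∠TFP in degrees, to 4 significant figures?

47.59°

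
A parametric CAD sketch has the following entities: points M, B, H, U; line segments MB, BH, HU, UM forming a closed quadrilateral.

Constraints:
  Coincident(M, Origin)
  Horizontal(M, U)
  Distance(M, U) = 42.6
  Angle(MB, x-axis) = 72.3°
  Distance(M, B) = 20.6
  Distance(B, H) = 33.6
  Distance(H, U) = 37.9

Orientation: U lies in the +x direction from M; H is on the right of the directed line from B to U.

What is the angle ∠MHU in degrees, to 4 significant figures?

96.21°

M is at the origin; M and U share the same y with |MU| = 42.6 and U in +x, so U = (42.6, 0). MB runs at 72.3° with |MB| = 20.6, so B = (6.263, 19.62). H is determined by |BH| = 33.6 and |HU| = 37.9 together: it lies at the intersection of circle(B, 33.6) and circle(U, 37.9). With |BU| = 41.30, the foot of the radical line on BU is 16.93 from B and the perpendicular offset is √(33.6² − 16.93²) = 29.03. Taking the right-of-BU solution: H = (7.364, -13.96).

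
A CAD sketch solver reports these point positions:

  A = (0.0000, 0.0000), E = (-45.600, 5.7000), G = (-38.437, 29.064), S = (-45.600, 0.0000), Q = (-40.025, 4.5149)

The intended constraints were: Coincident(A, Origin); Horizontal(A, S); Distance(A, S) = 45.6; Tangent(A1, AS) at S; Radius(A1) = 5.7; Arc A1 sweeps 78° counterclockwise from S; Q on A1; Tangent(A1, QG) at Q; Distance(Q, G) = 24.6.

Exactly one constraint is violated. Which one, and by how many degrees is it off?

Tangent(A1, QG) at Q — off by 8.30°.

A = (0.00, 0.00) ✓; A.y = 0.00, S.y = 0.00 ✓; |AS| = 45.60 ✓; ∠(ES, SA) = 90.00° ✓; |ES| = 5.700 ✓; bearing(E→Q) − bearing(E→S) = 78.00° ✓; |EQ| = 5.700 ✓; ∠(EQ, QG) = 81.70° ✗; |QG| = 24.60 ✓.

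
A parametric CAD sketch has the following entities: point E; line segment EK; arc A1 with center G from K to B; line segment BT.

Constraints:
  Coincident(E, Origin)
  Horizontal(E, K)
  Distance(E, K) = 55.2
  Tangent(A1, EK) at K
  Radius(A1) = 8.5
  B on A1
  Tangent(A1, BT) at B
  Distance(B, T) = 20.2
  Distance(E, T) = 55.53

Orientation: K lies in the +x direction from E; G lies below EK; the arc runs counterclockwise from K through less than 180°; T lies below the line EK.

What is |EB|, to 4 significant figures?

47.52

Checks: ∠(GK, KE) = 90.00° ✓; |GB| = 8.500 ✓; ∠(GB, BT) = 90.00° ✓; |BT| = 20.20 ✓; |ET| = 55.53 ✓.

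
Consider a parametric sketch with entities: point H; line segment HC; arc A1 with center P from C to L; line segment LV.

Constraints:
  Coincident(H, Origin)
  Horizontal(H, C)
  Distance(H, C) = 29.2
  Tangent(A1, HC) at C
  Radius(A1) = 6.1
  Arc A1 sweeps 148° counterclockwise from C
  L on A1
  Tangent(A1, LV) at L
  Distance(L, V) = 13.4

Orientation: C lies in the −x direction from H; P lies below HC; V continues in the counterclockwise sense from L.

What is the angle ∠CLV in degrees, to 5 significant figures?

106.00°

H is at the origin; HC is horizontal with |HC| = 29.2 and C on the −x side, so C = (-29.200, 0.0000). A1 meets HC tangentially, so PC is at right angles to HC, so P = C + (0, -6.1) = (-29.200, -6.1000). On A1, C sits at bearing 90° from P; a 148° counterclockwise sweep puts L at bearing 238°, so L = P + 6.1·(cos 238°, sin 238°) = (-32.433, -11.273). Tangency of A1 to LV means the radius PL is perpendicular to LV, so LV runs along (−sin 238°, cos 238°); with |LV| = 13.4, V = (-21.069, -18.374). Then cos ∠CLV = LC·LV / (|LC||LV|), giving 106.00°.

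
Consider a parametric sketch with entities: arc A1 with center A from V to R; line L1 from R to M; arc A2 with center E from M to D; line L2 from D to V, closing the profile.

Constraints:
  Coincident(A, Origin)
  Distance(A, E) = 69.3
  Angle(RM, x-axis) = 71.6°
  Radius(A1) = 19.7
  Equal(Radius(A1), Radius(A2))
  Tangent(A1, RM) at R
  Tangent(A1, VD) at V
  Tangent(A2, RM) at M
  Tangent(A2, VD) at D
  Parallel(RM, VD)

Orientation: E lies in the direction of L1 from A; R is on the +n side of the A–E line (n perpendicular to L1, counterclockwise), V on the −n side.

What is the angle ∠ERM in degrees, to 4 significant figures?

15.87°

Tangency of A1 to both parallel lines with radius 19.7 puts R and V at A ± 19.7·n: R = (-18.69, 6.218), V = (18.69, -6.218). Equal radii place M and D the same way about E: M = E + 19.7·n = (3.182, 71.98), D = E − 19.7·n = (40.57, 59.54). Then cos ∠ERM = RE·RM / (|RE||RM|), giving 15.87°.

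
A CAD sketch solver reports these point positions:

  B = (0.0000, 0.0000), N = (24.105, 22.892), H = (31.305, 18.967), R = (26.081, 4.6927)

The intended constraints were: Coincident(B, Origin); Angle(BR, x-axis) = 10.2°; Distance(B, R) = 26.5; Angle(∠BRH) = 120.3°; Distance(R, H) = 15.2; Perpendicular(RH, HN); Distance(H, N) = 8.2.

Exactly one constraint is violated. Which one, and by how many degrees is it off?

Perpendicular(RH, HN) — off by 8.50°.

B = (0.00, 0.00) ✓; BR at 10.20° ✓; |BR| = 26.50 ✓; ∠BRH = 120.3° ✓; |RH| = 15.20 ✓; ∠(RH, HN) = 81.50° ✗; |HN| = 8.200 ✓.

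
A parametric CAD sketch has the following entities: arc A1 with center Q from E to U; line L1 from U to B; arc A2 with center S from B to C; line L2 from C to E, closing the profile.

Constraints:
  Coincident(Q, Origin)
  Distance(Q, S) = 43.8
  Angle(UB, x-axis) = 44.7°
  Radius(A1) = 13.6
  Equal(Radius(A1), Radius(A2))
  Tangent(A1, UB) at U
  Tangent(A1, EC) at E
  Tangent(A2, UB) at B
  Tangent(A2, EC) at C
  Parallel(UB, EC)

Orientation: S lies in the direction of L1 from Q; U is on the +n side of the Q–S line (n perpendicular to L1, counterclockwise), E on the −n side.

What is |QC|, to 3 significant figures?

45.9

The slot axis is L1's direction at 44.7°, so u = (cos 44.7°, sin 44.7°) = (0.711, 0.703) and n = (−sin 44.7°, cos 44.7°) = (-0.703, 0.711). Q is at the origin and S lies 43.8 along u from Q, so S = 43.8·u = (31.1, 30.8). Tangency of A1 to both parallel lines with radius 13.6 puts U and E at Q ± 13.6·n: U = (-9.57, 9.67), E = (9.57, -9.67). Equal radii place B and C the same way about S: B = S + 13.6·n = (21.6, 40.5), C = S − 13.6·n = (40.7, 21.1). Then |QC| = |C − Q| = 45.9.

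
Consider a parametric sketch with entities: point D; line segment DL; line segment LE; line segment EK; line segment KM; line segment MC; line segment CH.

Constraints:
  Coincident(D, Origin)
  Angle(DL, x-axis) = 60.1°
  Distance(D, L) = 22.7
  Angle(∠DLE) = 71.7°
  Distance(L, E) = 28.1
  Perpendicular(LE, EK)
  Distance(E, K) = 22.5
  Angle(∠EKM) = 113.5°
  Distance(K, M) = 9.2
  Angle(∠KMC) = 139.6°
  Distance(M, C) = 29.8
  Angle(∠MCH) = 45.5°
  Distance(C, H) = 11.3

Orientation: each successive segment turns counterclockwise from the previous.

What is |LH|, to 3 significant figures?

12.1

D is at the origin; DL runs at 60.1° with length 22.7, so L = (11.3, 19.7). ∠DLE = 71.7° gives LE at 168° from the x-axis; with |LE| = 28.1, E = (-16.2, 25.3). LE ⟂ EK, so EK runs at -102°; with |EK| = 22.5, K = (-20.7, 3.29). ∠EKM = 113.5° gives KM at -35.1° from the x-axis; with |KM| = 9.2, M = (-13.2, -2.00). ∠KMC = 139.6° gives MC at 5.30° from the x-axis; with |MC| = 29.8, C = (16.5, 0.751). ∠MCH = 45.5° gives CH at 140° from the x-axis; with |CH| = 11.3, H = (7.83, 8.04). Then |LH| = |H − L| = 12.1.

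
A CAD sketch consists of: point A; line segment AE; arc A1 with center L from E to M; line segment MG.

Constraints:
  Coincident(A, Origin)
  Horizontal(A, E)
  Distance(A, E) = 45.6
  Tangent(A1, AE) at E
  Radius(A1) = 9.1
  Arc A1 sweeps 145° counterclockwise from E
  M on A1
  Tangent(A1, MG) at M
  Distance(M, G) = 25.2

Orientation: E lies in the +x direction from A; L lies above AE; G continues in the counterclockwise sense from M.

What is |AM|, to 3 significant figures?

53.4

A is at the origin; AE is horizontal with |AE| = 45.6 and E on the +x side, so E = (45.6, 0.00). Tangency of A1 to AE means the radius LE is perpendicular to AE, so L = E + (0, 9.1) = (45.6, 9.10). On A1, E sits at bearing -90° from L; a 145° counterclockwise sweep puts M at bearing 55°, so M = L + 9.1·(cos 55°, sin 55°) = (50.8, 16.6). Then |AM| = |M − A| = 53.4.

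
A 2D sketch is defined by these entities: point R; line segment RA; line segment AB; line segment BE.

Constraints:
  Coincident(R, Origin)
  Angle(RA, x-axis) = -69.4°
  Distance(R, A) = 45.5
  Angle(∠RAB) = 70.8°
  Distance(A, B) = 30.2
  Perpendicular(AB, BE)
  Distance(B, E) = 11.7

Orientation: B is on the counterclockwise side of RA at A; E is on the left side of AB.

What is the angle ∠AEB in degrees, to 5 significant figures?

68.823°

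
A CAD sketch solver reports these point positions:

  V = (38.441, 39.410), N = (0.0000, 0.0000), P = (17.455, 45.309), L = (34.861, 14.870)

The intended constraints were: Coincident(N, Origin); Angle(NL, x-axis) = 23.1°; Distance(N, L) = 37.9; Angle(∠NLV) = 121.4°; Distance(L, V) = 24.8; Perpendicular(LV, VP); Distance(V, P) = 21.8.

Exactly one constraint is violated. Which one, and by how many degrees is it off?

Perpendicular(LV, VP) — off by 7.40°.

N = (0.00, 0.00) ✓; NL at 23.10° ✓; |NL| = 37.90 ✓; ∠NLV = 121.4° ✓; |LV| = 24.80 ✓; ∠(LV, VP) = 82.60° ✗; |VP| = 21.80 ✓.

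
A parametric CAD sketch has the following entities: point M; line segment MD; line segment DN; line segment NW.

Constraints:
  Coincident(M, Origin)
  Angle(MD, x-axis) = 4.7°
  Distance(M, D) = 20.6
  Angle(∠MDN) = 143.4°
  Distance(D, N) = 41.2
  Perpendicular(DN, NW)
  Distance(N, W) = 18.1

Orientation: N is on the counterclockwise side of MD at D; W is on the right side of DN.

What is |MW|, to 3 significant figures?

65.2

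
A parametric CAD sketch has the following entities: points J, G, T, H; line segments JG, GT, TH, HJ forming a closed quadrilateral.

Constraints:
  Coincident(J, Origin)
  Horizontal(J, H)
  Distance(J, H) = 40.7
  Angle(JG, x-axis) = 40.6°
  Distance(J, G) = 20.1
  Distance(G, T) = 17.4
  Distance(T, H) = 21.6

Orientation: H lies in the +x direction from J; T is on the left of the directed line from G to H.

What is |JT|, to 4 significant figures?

36.99

J is at the origin; J and H share the same y with |JH| = 40.7 and H in +x, so H = (40.7, 0). JG runs at 40.6° with |JG| = 20.1, so G = (15.26, 13.08). T is determined by |GT| = 17.4 and |TH| = 21.6 together: it lies at the intersection of circle(G, 17.4) and circle(H, 21.6). With |GH| = 28.60, the foot of the radical line on GH is 11.44 from G and the perpendicular offset is √(17.4² − 11.44²) = 13.11. Taking the left-of-GH solution: T = (31.43, 19.51).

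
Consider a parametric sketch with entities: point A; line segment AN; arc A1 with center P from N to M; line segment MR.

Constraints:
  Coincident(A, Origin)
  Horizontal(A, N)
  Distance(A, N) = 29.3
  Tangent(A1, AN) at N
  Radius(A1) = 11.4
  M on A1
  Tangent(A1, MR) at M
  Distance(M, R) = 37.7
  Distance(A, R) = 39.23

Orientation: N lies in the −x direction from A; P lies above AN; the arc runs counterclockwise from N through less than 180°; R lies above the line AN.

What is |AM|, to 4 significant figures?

20.17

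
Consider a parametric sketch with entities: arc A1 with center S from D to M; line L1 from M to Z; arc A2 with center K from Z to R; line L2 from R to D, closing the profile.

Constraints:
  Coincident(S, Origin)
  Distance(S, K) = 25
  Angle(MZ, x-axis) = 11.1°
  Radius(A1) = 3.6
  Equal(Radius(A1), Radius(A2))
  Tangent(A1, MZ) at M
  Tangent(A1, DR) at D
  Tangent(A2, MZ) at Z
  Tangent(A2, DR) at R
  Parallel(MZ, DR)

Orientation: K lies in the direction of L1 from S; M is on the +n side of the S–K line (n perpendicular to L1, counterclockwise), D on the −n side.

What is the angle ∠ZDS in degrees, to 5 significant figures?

73.934°

The slot axis is L1's direction at 11.1°, so u = (cos 11.1°, sin 11.1°) = (0.98129, 0.19252) and n = (−sin 11.1°, cos 11.1°) = (-0.19252, 0.98129). S is at the origin and K lies 25.0 along u from S, so K = 25.0·u = (24.532, 4.8130). Tangency of A1 to both parallel lines with radius 3.6 puts M and D at S ± 3.6·n: M = (-0.69308, 3.5327), D = (0.69308, -3.5327). Equal radii place Z and R the same way about K: Z = K + 3.6·n = (23.839, 8.3457), R = K − 3.6·n = (25.225, 1.2804). Then cos ∠ZDS = DZ·DS / (|DZ||DS|), giving 73.934°.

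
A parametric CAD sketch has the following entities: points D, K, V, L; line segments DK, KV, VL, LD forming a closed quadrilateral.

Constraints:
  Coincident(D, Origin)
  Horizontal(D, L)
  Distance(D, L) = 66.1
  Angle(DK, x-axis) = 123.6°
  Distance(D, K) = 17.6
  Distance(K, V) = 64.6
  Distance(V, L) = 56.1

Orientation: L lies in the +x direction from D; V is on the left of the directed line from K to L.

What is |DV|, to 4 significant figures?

67.24

D is at the origin; DL is horizontal with |DL| = 66.1 and L in +x, so L = (66.1, 0). DK runs at 123.6° with |DK| = 17.6, so K = (-9.740, 14.66). V is determined by |KV| = 64.6 and |VL| = 56.1 together: it lies at the intersection of circle(K, 64.6) and circle(L, 56.1). With |KL| = 77.24, the foot of the radical line on KL is 45.26 from K and the perpendicular offset is √(64.6² − 45.26²) = 46.09. Taking the left-of-KL solution: V = (43.45, 51.32).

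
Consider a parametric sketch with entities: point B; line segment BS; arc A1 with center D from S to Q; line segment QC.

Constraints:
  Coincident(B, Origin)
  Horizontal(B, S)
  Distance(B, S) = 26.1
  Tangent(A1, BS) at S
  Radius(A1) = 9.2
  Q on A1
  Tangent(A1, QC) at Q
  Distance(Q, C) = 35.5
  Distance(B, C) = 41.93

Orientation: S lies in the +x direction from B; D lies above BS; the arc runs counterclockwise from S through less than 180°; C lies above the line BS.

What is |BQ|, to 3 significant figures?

36.2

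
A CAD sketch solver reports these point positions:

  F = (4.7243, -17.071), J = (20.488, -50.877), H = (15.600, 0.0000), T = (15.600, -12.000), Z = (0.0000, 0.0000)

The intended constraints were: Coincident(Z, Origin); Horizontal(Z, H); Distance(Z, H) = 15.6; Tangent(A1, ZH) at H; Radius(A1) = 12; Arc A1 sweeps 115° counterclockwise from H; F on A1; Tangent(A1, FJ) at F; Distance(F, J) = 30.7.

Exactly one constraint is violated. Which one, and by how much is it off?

Distance(F, J) = 30.7 — off by 6.60.

Z = (0.00, 0.00) ✓; Z.y = 0.00, H.y = 0.00 ✓; |ZH| = 15.60 ✓; ∠(TH, HZ) = 90.00° ✓; |TH| = 12.00 ✓; bearing(T→F) − bearing(T→H) = 115.0° ✓; |TF| = 12.00 ✓; ∠(TF, FJ) = 90.00° ✓; |FJ| = 37.30 ✗.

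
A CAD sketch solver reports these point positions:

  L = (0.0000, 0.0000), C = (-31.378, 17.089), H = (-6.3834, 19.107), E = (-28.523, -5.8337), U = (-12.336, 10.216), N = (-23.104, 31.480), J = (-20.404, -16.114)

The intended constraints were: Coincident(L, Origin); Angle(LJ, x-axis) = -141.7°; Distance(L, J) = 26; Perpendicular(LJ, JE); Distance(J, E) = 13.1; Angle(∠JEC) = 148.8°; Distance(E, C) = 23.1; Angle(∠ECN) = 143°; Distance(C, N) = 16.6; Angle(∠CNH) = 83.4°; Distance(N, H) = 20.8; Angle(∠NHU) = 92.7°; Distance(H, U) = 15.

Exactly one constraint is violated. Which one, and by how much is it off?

Distance(H, U) = 15 — off by 4.30.

L = (0.00, 0.00) ✓; LJ at -141.7° ✓; |LJ| = 26.00 ✓; ∠(LJ, JE) = 90.00° ✓; |JE| = 13.10 ✓; ∠JEC = 148.8° ✓; |EC| = 23.10 ✓; ∠ECN = 143.0° ✓; |CN| = 16.60 ✓; ∠CNH = 83.40° ✓; |NH| = 20.80 ✓; ∠NHU = 92.70° ✓; |HU| = 10.70 ✗.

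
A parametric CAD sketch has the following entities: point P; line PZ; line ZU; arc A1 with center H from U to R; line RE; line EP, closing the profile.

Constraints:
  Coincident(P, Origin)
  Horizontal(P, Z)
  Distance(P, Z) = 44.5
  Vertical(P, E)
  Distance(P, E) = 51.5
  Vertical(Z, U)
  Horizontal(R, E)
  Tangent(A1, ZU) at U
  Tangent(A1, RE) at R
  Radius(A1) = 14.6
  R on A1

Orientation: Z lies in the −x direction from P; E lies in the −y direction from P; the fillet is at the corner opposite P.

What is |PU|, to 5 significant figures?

57.809

P is at the origin; P and Z share the same y with |PZ| = 44.5 and Z on the −x side, so Z = (-44.500, 0.0000). PE is vertical with |PE| = 51.5 and E on the −y side, so E = (0.0000, -51.500). The virtual corner opposite P is at (-44.500, -51.500). The tangent condition forces HU to be normal to ZU and A1 meets RE tangentially, so HR is at right angles to RE, with radius 14.6, so the center H sits 14.6 in from both sides at H = (-29.900, -36.900). That places the tangent points at U = (-44.500, -36.900) on ZU and R = (-29.900, -51.500) on RE. Then |PU| = |U − P| = 57.809.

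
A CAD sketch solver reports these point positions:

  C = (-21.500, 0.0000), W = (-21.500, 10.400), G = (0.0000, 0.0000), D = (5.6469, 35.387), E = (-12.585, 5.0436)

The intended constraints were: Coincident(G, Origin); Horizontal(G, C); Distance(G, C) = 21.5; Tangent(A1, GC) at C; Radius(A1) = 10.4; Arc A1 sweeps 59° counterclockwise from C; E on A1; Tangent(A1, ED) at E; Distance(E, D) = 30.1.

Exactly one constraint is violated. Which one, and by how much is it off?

Distance(E, D) = 30.1 — off by 5.30.

G = (0.00, 0.00) ✓; G.y = 0.00, C.y = 0.00 ✓; |GC| = 21.50 ✓; ∠(WC, CG) = 90.00° ✓; |WC| = 10.40 ✓; bearing(W→E) − bearing(W→C) = 59.00° ✓; |WE| = 10.40 ✓; ∠(WE, ED) = 90.00° ✓; |ED| = 35.40 ✗.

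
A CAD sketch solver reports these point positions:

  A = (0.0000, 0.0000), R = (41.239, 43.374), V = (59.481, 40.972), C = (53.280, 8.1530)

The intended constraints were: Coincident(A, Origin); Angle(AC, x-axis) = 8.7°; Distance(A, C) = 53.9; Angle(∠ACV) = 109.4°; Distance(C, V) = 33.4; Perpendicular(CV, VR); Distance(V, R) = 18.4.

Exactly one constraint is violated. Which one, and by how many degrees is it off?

Perpendicular(CV, VR) — off by 3.20°.

A = (0.00, 0.00) ✓; AC at 8.700° ✓; |AC| = 53.90 ✓; ∠ACV = 109.4° ✓; |CV| = 33.40 ✓; ∠(CV, VR) = 93.20° ✗; |VR| = 18.40 ✓.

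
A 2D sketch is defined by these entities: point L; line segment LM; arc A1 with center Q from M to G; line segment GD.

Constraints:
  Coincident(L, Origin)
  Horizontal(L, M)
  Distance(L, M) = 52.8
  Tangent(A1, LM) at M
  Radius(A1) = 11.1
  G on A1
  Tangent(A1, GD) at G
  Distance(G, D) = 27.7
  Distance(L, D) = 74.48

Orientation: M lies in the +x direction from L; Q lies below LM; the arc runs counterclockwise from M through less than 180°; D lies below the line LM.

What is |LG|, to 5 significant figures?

48.389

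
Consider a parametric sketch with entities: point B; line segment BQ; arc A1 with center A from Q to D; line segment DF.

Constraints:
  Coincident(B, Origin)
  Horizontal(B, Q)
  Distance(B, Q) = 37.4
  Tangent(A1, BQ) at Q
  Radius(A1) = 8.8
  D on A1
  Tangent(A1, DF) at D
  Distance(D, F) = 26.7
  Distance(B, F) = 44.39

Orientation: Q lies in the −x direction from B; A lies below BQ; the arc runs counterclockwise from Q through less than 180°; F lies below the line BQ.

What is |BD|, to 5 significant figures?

46.484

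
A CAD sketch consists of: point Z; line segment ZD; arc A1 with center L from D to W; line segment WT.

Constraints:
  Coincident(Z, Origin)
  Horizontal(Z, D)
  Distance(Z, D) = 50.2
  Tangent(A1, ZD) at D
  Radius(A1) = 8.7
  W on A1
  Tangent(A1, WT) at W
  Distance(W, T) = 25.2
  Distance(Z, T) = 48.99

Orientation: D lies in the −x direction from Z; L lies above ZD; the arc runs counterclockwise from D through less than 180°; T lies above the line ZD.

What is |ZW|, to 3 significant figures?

42.2

Checks: ∠(LD, DZ) = 90.00° ✓; |LW| = 8.700 ✓; ∠(LW, WT) = 90.00° ✓; |WT| = 25.20 ✓; |ZT| = 48.99 ✓.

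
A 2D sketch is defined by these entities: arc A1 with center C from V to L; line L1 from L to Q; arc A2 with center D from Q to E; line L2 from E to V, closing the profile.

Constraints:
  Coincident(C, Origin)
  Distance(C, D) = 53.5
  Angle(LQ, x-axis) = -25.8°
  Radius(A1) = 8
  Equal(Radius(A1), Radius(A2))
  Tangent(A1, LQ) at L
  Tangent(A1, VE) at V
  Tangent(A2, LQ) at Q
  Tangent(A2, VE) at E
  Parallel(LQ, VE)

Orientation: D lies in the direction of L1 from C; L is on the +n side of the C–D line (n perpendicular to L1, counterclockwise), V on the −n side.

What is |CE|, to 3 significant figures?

54.1

The slot axis is L1's direction at -25.8°, so u = (cos -25.8°, sin -25.8°) = (0.900, -0.435) and n = (−sin -25.8°, cos -25.8°) = (0.435, 0.900). C is at the origin and D lies 53.5 along u from C, so D = 53.5·u = (48.2, -23.3). Tangency of A1 to both parallel lines with radius 8.0 puts L and V at C ± 8.0·n: L = (3.48, 7.20), V = (-3.48, -7.20). Equal radii place Q and E the same way about D: Q = D + 8.0·n = (51.6, -16.1), E = D − 8.0·n = (44.7, -30.5). Then |CE| = |E − C| = 54.1.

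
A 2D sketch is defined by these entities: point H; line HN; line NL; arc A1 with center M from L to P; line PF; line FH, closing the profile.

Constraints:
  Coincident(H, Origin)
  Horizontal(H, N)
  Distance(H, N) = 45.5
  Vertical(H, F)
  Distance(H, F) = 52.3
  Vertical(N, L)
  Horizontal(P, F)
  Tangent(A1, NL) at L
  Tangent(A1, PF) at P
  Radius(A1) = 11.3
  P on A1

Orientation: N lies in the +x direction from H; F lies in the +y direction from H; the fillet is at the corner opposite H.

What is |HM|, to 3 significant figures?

53.4

H is at the origin; H and N share the same y with |HN| = 45.5 and N on the +x side, so N = (45.5, 0.00). H and F share the same x with |HF| = 52.3 and F on the +y side, so F = (0.00, 52.3). The virtual corner opposite H is at (45.5, 52.3). Tangency of A1 to NL means the radius ML is perpendicular to NL and tangency of A1 to PF means the radius MP is perpendicular to PF, with radius 11.3, so the center M sits 11.3 in from both sides at M = (34.2, 41.0). Then |HM| = |M − H| = 53.4.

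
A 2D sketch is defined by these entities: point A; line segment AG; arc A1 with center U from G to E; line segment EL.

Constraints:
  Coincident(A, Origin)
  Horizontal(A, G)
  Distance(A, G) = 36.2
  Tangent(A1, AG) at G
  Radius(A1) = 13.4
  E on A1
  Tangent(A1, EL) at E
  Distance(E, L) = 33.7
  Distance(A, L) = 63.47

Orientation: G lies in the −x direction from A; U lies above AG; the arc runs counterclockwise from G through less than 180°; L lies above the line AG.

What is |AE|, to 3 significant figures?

31.2

Checks: |UE| = 13.40 ✓; ∠(UE, EL) = 90.00° ✓; |EL| = 33.70 ✓; |AL| = 63.47 ✓.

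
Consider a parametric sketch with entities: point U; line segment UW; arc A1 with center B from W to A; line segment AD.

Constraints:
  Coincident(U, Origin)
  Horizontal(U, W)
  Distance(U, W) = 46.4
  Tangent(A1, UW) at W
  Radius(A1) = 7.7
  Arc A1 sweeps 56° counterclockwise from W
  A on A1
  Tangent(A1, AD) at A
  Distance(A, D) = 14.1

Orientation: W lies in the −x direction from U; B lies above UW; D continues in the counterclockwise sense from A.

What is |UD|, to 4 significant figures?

35.50

U is at the origin; U and W share the same y with |UW| = 46.4 and W on the −x side, so W = (-46.40, 0.000). Tangency of A1 to UW means the radius BW is perpendicular to UW, so B = W + (0, 7.7) = (-46.40, 7.700). On A1, W sits at bearing -90° from B; a 56° counterclockwise sweep puts A at bearing -34°, so A = B + 7.7·(cos -34°, sin -34°) = (-40.02, 3.394). A1 meets AD tangentially, so BA is at right angles to AD, so AD runs along (−sin -34°, cos -34°); with |AD| = 14.1, D = (-32.13, 15.08). Then |UD| = |D − U| = 35.50.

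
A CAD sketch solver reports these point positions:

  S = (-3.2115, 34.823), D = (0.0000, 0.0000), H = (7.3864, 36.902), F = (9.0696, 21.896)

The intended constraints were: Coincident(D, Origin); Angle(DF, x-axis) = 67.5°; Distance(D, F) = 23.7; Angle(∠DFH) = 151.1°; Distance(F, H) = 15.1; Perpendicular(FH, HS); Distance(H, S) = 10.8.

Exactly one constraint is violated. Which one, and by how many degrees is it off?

Perpendicular(FH, HS) — off by 4.70°.

D = (0.00, 0.00) ✓; DF at 67.50° ✓; |DF| = 23.70 ✓; ∠DFH = 151.1° ✓; |FH| = 15.10 ✓; ∠(FH, HS) = 94.70° ✗; |HS| = 10.80 ✓.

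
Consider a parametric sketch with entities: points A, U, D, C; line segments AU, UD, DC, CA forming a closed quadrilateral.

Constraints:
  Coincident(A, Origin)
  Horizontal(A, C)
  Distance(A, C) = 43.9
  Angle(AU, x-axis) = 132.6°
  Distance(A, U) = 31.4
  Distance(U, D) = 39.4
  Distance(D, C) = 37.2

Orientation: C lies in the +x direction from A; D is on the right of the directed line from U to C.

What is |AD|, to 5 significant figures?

8.2277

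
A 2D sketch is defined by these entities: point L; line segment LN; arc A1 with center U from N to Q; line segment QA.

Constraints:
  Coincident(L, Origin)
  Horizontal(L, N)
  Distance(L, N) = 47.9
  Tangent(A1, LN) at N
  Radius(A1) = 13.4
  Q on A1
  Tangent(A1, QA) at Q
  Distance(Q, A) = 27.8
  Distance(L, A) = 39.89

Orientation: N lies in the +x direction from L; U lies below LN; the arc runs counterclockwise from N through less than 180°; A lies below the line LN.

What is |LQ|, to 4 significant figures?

36.67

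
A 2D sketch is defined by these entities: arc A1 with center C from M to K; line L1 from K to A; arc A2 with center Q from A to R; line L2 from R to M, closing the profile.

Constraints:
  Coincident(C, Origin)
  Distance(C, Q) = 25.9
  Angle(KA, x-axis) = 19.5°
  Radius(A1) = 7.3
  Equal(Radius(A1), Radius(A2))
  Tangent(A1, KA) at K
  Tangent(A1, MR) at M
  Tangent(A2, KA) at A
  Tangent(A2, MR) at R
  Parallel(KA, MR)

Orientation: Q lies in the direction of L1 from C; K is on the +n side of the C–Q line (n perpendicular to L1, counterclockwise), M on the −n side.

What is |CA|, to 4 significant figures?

26.91

Tangency of A1 to both parallel lines with radius 7.3 puts K and M at C ± 7.3·n: K = (-2.437, 6.881), M = (2.437, -6.881). Equal radii place A and R the same way about Q: A = Q + 7.3·n = (21.98, 15.53), R = Q − 7.3·n = (26.85, 1.764). Then |CA| = |A − C| = 26.91.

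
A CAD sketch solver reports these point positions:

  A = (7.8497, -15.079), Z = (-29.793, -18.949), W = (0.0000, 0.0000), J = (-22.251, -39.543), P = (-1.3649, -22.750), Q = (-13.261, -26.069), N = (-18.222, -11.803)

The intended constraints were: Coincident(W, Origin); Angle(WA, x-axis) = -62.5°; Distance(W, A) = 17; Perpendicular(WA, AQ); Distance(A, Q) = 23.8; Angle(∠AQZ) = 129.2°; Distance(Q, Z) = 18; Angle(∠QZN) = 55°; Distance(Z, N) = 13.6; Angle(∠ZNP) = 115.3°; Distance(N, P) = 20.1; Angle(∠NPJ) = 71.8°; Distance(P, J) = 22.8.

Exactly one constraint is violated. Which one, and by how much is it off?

Distance(P, J) = 22.8 — off by 4.00.

W = (0.00, 0.00) ✓; WA at -62.50° ✓; |WA| = 17.00 ✓; ∠(WA, AQ) = 90.00° ✓; |AQ| = 23.80 ✓; ∠AQZ = 129.2° ✓; |QZ| = 18.00 ✓; ∠QZN = 55.00° ✓; |ZN| = 13.60 ✓; ∠ZNP = 115.3° ✓; |NP| = 20.10 ✓; ∠NPJ = 71.80° ✓; |PJ| = 26.80 ✗.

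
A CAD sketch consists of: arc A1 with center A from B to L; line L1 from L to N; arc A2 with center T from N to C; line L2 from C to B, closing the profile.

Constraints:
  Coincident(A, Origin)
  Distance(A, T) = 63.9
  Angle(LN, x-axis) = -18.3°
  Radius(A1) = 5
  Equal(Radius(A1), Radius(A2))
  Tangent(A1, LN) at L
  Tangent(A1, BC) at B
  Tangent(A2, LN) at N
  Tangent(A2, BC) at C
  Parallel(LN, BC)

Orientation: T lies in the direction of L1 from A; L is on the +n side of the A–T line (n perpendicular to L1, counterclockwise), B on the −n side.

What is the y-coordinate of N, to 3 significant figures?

-15.3

The slot axis is L1's direction at -18.3°, so u = (cos -18.3°, sin -18.3°) = (0.949, -0.314) and n = (−sin -18.3°, cos -18.3°) = (0.314, 0.949). A is at the origin and T lies 63.9 along u from A, so T = 63.9·u = (60.7, -20.1). Tangency of A1 to both parallel lines with radius 5.0 puts L and B at A ± 5.0·n: L = (1.57, 4.75), B = (-1.57, -4.75). Equal radii place N and C the same way about T: N = T + 5.0·n = (62.2, -15.3), C = T − 5.0·n = (59.1, -24.8). So N.y = -15.3.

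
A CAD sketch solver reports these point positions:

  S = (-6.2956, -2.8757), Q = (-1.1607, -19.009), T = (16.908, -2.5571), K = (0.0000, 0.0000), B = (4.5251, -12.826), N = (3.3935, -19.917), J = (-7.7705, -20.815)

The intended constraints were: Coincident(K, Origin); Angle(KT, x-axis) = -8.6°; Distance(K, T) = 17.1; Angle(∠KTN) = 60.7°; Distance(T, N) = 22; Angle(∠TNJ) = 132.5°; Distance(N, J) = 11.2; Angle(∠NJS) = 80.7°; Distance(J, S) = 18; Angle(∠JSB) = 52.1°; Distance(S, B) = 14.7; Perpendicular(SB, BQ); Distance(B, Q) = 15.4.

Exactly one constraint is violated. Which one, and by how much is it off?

Distance(B, Q) = 15.4 — off by 7.00.

K = (0.00, 0.00) ✓; KT at -8.600° ✓; |KT| = 17.10 ✓; ∠KTN = 60.70° ✓; |TN| = 22.00 ✓; ∠TNJ = 132.5° ✓; |NJ| = 11.20 ✓; ∠NJS = 80.70° ✓; |JS| = 18.00 ✓; ∠JSB = 52.10° ✓; |SB| = 14.70 ✓; ∠(SB, BQ) = 90.00° ✓; |BQ| = 8.400 ✗.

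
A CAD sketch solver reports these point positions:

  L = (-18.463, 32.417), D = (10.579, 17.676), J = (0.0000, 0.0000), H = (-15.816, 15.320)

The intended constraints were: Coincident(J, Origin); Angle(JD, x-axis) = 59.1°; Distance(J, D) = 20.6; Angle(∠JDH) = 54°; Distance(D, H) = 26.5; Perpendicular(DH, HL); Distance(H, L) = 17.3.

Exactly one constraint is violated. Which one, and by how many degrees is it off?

Perpendicular(DH, HL) — off by 3.70°.

J = (0.00, 0.00) ✓; JD at 59.10° ✓; |JD| = 20.60 ✓; ∠JDH = 54.00° ✓; |DH| = 26.50 ✓; ∠(DH, HL) = 86.30° ✗; |HL| = 17.30 ✓.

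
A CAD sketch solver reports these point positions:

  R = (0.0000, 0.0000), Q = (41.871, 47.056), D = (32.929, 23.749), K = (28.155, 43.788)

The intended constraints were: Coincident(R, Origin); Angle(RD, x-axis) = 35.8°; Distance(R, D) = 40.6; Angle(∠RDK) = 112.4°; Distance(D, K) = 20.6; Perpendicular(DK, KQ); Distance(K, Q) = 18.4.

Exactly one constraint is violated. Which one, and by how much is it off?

Distance(K, Q) = 18.4 — off by 4.30.

R = (0.00, 0.00) ✓; RD at 35.80° ✓; |RD| = 40.60 ✓; ∠RDK = 112.4° ✓; |DK| = 20.60 ✓; ∠(DK, KQ) = 90.00° ✓; |KQ| = 14.10 ✗.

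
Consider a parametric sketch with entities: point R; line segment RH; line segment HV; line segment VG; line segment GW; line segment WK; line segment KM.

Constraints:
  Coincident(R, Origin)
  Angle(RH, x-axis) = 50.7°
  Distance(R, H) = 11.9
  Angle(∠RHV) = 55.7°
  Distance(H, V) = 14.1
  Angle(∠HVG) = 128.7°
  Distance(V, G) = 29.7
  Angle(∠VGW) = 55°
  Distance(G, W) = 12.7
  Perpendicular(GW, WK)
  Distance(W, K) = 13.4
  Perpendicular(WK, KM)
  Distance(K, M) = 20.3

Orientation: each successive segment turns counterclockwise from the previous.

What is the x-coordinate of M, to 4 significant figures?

-32.51

GW ⟂ WK, so WK runs at 81.30°; with |WK| = 13.4, K = (-12.45, 0.2903). The perpendicularity gives KM at right angles to WK, so KM runs at 171.3°; with |KM| = 20.3, M = (-32.51, 3.361). So M.x = -32.51.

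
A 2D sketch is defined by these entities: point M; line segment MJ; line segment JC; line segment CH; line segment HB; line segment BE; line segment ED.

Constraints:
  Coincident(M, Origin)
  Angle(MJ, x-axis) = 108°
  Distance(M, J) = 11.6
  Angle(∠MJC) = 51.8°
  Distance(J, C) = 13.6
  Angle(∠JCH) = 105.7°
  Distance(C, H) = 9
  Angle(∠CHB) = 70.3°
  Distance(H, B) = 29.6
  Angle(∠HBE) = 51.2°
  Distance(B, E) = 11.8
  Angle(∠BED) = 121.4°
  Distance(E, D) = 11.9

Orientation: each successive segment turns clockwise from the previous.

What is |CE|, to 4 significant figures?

19.19

M is at the origin; MJ runs at 108.0° with length 11.6, so J = (-3.585, 11.03). ∠MJC = 51.8° gives JC at -20.20° from the x-axis; with |JC| = 13.6, C = (9.179, 6.336). ∠JCH = 105.7° gives CH at -94.50° from the x-axis; with |CH| = 9.0, H = (8.473, -2.636). ∠CHB = 70.3° gives HB at 155.8° from the x-axis; with |HB| = 29.6, B = (-18.53, 9.498). ∠HBE = 51.2° gives BE at 27.00° from the x-axis; with |BE| = 11.8, E = (-8.012, 14.85). Then |CE| = |E − C| = 19.19.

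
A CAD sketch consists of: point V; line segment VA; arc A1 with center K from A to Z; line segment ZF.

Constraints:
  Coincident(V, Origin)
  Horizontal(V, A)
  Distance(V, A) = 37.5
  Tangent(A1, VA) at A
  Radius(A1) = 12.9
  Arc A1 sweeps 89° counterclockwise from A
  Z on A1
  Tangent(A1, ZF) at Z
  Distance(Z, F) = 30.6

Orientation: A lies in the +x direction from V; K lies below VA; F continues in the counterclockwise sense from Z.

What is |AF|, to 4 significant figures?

45.31

V is at the origin; VA is horizontal with |VA| = 37.5 and A on the +x side, so A = (37.50, 0.000). Tangency of A1 to VA means the radius KA is perpendicular to VA, so K = A + (0, -12.9) = (37.50, -12.90). On A1, A sits at bearing 90° from K; an 89° counterclockwise sweep puts Z at bearing 179°, so Z = K + 12.9·(cos 179°, sin 179°) = (24.60, -12.67). The tangent condition forces KZ to be normal to ZF, so ZF runs along (−sin 179°, cos 179°); with |ZF| = 30.6, F = (24.07, -43.27). Then |AF| = |F − A| = 45.31.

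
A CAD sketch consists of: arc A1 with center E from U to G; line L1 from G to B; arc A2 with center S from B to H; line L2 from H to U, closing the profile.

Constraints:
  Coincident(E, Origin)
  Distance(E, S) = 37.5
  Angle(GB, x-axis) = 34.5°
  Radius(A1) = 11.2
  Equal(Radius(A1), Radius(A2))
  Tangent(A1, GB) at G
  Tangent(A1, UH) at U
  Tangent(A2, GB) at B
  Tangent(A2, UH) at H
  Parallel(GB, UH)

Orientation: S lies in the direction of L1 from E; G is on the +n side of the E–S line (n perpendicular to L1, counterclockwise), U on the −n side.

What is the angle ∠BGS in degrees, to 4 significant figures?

16.63°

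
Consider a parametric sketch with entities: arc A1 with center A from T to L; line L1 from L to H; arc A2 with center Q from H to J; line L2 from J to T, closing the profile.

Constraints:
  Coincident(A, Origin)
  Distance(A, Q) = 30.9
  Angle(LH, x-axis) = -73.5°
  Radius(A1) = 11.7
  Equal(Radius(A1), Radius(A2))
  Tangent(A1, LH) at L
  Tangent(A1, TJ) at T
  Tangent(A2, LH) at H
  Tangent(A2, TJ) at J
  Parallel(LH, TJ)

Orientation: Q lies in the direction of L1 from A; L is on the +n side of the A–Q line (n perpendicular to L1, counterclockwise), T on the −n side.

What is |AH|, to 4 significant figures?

33.04

Tangency of A1 to both parallel lines with radius 11.7 puts L and T at A ± 11.7·n: L = (11.22, 3.323), T = (-11.22, -3.323). Equal radii place H and J the same way about Q: H = Q + 11.7·n = (19.99, -26.30), J = Q − 11.7·n = (-2.442, -32.95). Then |AH| = |H − A| = 33.04.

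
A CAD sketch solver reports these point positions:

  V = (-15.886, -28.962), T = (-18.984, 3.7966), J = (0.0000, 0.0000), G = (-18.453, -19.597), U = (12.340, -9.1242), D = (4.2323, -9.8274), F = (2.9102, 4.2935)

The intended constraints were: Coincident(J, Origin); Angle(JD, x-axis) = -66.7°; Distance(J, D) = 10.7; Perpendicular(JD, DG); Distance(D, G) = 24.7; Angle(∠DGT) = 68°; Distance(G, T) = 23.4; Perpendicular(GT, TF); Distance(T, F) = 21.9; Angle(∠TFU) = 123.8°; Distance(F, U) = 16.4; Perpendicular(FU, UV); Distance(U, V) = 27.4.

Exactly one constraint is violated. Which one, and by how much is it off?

Distance(U, V) = 27.4 — off by 7.10.

J = (0.00, 0.00) ✓; JD at -66.70° ✓; |JD| = 10.70 ✓; ∠(JD, DG) = 90.00° ✓; |DG| = 24.70 ✓; ∠DGT = 68.00° ✓; |GT| = 23.40 ✓; ∠(GT, TF) = 90.00° ✓; |TF| = 21.90 ✓; ∠TFU = 123.8° ✓; |FU| = 16.40 ✓; ∠(FU, UV) = 90.00° ✓; |UV| = 34.50 ✗.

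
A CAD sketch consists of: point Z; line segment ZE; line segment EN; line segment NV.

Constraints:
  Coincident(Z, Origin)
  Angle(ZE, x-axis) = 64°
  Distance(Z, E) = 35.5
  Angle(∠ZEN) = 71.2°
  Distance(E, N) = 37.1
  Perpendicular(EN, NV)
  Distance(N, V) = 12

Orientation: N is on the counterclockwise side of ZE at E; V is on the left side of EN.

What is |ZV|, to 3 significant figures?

33.5

Z is at the origin; ZE runs at 64.0° with length 35.5, so E = 35.5·(cos 64.0°, sin 64.0°) = (15.6, 31.9). ∠ZEN = 71.2°, so EN runs at 64.0° + (180° − 71.2°) = 173° from the x-axis; with |EN| = 37.1, N = E + 37.1·(cos 173°, sin 173°) = (-21.2, 36.6). EN is perpendicular to NV; with |NV| = 12.0 on the left of EN, V = N + 12.0·(-0.125, -0.992) = (-22.7, 24.7). Then |ZV| = |V − Z| = 33.5.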